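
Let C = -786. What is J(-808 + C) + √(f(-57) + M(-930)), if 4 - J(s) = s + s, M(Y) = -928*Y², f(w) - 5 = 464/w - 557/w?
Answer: 3192 + 3*I*√32194268534/19 ≈ 3192.0 + 28331.0*I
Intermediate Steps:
f(w) = 5 - 93/w (f(w) = 5 + (464/w - 557/w) = 5 - 93/w)
J(s) = 4 - 2*s (J(s) = 4 - (s + s) = 4 - 2*s)
J(-808 + C) + √(f(-57) + M(-930)) = (4 - 2*(-808 - 786)) + √((5 - 93/(-57)) - 928*(-930)²) = (4 - 2*(-1594)) + √((5 - 93*(-1/57)) - 928*864900) = (4 + 3188) + √((5 + 31/19) - 802627200) = 3192 + √(126/19 - 802627200) = 3192 + √(-15249916674/19) = 3192 + 3*I*√32194268534/19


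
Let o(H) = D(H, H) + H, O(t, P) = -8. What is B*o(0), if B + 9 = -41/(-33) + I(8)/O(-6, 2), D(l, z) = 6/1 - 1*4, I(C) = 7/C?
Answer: -16615/1056 ≈ -15.734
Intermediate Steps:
D(l, z) = 2 (D(l, z) = 6*1 - 4 = 6 - 4 = 2)
B = -16615/2112 (B = -9 + (-41/(-33) + (7/8)/(-8)) = -9 + (-41*(-1/33) + (7*(1/8))*(-1/8)) = -9 + (41/33 + (7/8)*(-1/8)) = -9 + (41/33 - 7/64) = -9 + 2393/2112 = -16615/2112 ≈ -7.8670)
o(H) = 2 + H
B*o(0) = -16615*(2 + 0)/2112 = -16615/2112*2 = -16615/1056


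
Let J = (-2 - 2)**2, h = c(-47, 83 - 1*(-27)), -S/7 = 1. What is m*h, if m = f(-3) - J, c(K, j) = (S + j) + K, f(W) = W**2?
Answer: -392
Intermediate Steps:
S = -7 (S = -7*1 = -7)
c(K, j) = -7 + K + j (c(K, j) = (-7 + j) + K = -7 + K + j)
h = 56 (h = -7 - 47 + (83 - 1*(-27)) = -7 - 47 + (83 + 27) = -7 - 47 + 110 = 56)
J = 16 (J = (-4)**2 = 16)
m = -7 (m = (-3)**2 - 1*16 = 9 - 16 = -7)
m*h = -7*56 = -392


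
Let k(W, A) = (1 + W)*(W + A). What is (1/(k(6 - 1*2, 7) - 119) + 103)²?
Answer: 43441281/4096 ≈ 10606.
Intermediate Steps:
k(W, A) = (1 + W)*(A + W)
(1/(k(6 - 1*2, 7) - 119) + 103)² = (1/((7 + (6 - 1*2) + (6 - 1*2)² + 7*(6 - 1*2)) - 119) + 103)² = (1/((7 + (6 - 2) + (6 - 2)² + 7*(6 - 2)) - 119) + 103)² = (1/((7 + 4 + 4² + 7*4) - 119) + 103)² = (1/((7 + 4 + 16 + 28) - 119) + 103)² = (1/(55 - 119) + 103)² = (1/(-64) + 103)² = (-1/64 + 103)² = (6591/64)² = 43441281/4096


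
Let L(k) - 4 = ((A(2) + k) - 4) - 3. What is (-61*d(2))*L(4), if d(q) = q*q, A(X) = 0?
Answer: -244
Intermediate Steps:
d(q) = q²
L(k) = -3 + k (L(k) = 4 + (((0 + k) - 4) - 3) = 4 + ((k - 4) - 3) = 4 + ((-4 + k) - 3) = 4 + (-7 + k) = -3 + k)
(-61*d(2))*L(4) = (-61*2²)*(-3 + 4) = -61*4*1 = -244*1 = -244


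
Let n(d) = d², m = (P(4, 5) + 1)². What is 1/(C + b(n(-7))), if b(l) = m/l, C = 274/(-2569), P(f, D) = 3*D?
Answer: 17983/92034 ≈ 0.19540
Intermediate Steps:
m = 256 (m = (3*5 + 1)² = (15 + 1)² = 16² = 256)
C = -274/2569 (C = 274*(-1/2569) = -274/2569 ≈ -0.10666)
b(l) = 256/l
1/(C + b(n(-7))) = 1/(-274/2569 + 256/((-7)²)) = 1/(-274/2569 + 256/49) = 1/(92034/17983) = 17983/92034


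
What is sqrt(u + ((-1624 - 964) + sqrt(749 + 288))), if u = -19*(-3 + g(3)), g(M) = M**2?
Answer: sqrt(-2702 + sqrt(1037)) ≈ 51.67*I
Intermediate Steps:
u = -114 (u = -19*(-3 + 3**2) = -19*(-3 + 9) = -19*6 = -114)
sqrt(u + ((-1624 - 964) + sqrt(749 + 288))) = sqrt(-114 + ((-1624 - 964) + sqrt(749 + 288))) = sqrt(-114 + (-2588 + sqrt(1037))) = sqrt(-2702 + sqrt(1037))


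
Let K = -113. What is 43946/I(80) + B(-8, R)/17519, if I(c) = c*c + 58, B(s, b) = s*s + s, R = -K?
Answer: 385125811/56568851 ≈ 6.8081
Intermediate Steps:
R = 113 (R = -1*(-113) = 113)
B(s, b) = s + s**2 (B(s, b) = s**2 + s = s + s**2)
I(c) = 58 + c**2 (I(c) = c**2 + 58 = 58 + c**2)
43946/I(80) + B(-8, R)/17519 = 43946/(58 + 80**2) - 8*(1 - 8)/17519 = 43946/(58 + 6400) - 8*(-7)*(1/17519) = 43946/6458 + 56*(1/17519) = 43946*(1/6458) + 56/17519 = 21973/3229 + 56/17519 = 385125811/56568851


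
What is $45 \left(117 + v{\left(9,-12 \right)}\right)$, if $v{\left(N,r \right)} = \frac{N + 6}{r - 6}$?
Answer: $\frac{10455}{2} \approx 5227.5$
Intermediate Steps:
$v{\left(N,r \right)} = \frac{6 + N}{-6 + r}$
$45 \left(117 + v{\left(9,-12 \right)}\right) = 45 \left(117 + \frac{6 + 9}{-6 - 12}\right) = 45 \left(117 + \frac{1}{-18} \cdot 15\right) = 45 \left(117 - \frac{5}{6}\right) = 45 \cdot \frac{697}{6} = \frac{10455}{2}$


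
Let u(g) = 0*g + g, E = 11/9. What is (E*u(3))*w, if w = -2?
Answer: -22/3 ≈ -7.3333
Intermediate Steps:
E = 11/9 (E = 11*(⅑) = 11/9 ≈ 1.2222)
u(g) = g (u(g) = 0 + g = g)
(E*u(3))*w = ((11/9)*3)*(-2) = (11/3)*(-2) = -22/3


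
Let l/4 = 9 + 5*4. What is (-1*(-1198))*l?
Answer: 138968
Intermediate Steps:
l = 116 (l = 4*(9 + 5*4) = 4*(9 + 20) = 4*29 = 116)
(-1*(-1198))*l = -1*(-1198)*116 = 1198*116 = 138968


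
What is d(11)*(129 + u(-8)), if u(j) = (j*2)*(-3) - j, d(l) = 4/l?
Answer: 740/11 ≈ 67.273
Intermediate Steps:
u(j) = -7*j (u(j) = (2*j)*(-3) - j = -6*j - j = -7*j)
d(11)*(129 + u(-8)) = (4/11)*(129 - 7*(-8)) = (4*(1/11))*(129 + 56) = (4/11)*185 = 740/11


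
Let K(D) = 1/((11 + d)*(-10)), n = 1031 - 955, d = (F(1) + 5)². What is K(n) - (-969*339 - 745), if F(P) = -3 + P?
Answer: 65847199/200 ≈ 3.2924e+5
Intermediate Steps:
d = 9 (d = ((-3 + 1) + 5)² = (-2 + 5)² = 3² = 9)
n = 76
K(D) = -1/200 (K(D) = 1/((11 + 9)*(-10)) = 1/(20*(-10)) = 1/(-200) = -1/200)
K(n) - (-969*339 - 745) = -1/200 - (-969*339 - 745) = -1/200 - (-328491 - 745) = -1/200 - 1*(-329236) = -1/200 + 329236 = 65847199/200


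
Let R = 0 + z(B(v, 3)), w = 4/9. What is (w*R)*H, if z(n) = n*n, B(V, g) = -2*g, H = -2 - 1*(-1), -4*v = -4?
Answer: -16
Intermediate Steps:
v = 1 (v = -¼*(-4) = 1)
H = -1 (H = -2 + 1 = -1)
w = 4/9 (w = 4*(⅑) = 4/9 ≈ 0.44444)
z(n) = n²
R = 36 (R = 0 + (-2*3)² = 0 + (-6)² = 0 + 36 = 36)
(w*R)*H = ((4/9)*36)*(-1) = 16*(-1) = -16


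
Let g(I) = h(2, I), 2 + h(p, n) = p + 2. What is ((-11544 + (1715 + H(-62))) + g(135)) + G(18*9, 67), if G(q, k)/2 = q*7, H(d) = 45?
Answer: -7514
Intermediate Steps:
h(p, n) = p (h(p, n) = -2 + (p + 2) = -2 + (2 + p) = p)
g(I) = 2
G(q, k) = 14*q (G(q, k) = 2*(q*7) = 2*(7*q) = 14*q)
((-11544 + (1715 + H(-62))) + g(135)) + G(18*9, 67) = ((-11544 + (1715 + 45)) + 2) + 14*(18*9) = ((-11544 + 1760) + 2) + 14*162 = (-9784 + 2) + 2268 = -9782 + 2268 = -7514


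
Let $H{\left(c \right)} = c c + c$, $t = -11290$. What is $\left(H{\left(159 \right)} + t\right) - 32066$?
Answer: $-17916$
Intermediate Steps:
$H{\left(c \right)} = c + c^{2}$ ($H{\left(c \right)} = c^{2} + c = c + c^{2}$)
$\left(H{\left(159 \right)} + t\right) - 32066 = \left(159 \left(1 + 159\right) - 11290\right) - 32066 = \left(159 \cdot 160 - 11290\right) - 32066 = \left(25440 - 11290\right) - 32066 = 14150 - 32066 = -17916$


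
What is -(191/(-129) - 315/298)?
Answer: 97553/38442 ≈ 2.5377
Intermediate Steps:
-(191/(-129) - 315/298) = -(191*(-1/129) - 315*1/298) = -(-191/129 - 315/298) = -1*(-97553/38442) = 97553/38442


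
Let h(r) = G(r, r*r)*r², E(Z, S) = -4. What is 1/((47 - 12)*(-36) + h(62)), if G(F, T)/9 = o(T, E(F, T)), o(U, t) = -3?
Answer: -1/105048 ≈ -9.5195e-6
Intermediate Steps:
G(F, T) = -27 (G(F, T) = 9*(-3) = -27)
h(r) = -27*r²
1/((47 - 12)*(-36) + h(62)) = 1/((47 - 12)*(-36) - 27*62²) = 1/(35*(-36) - 27*3844) = 1/(-1260 - 103788) = 1/(-105048) = -1/105048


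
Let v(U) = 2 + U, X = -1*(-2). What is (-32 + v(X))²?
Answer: 784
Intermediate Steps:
X = 2
(-32 + v(X))² = (-32 + (2 + 2))² = (-32 + 4)² = (-28)² = 784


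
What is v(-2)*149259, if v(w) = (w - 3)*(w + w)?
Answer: 2985180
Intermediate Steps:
v(w) = 2*w*(-3 + w) (v(w) = (-3 + w)*(2*w) = 2*w*(-3 + w))
v(-2)*149259 = (2*(-2)*(-3 - 2))*149259 = (2*(-2)*(-5))*149259 = 20*149259 = 2985180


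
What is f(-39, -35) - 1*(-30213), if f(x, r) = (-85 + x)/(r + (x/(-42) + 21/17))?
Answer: 236144107/7815 ≈ 30217.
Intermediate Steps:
f(x, r) = (-85 + x)/(21/17 + r - x/42) (f(x, r) = (-85 + x)/(r + (x*(-1/42) + 21*(1/17))) = (-85 + x)/(r + (-x/42 + 21/17)) = (-85 + x)/(r + (21/17 - x/42)) = (-85 + x)/(21/17 + r - x/42))
f(-39, -35) - 1*(-30213) = 714*(-85 - 39)/(882 - 17*(-39) + 714*(-35)) - 1*(-30213) = 714*(-124)/(882 + 663 - 24990) + 30213 = 714*(-124)/(-23445) + 30213 = 714*(-1/23445)*(-124) + 30213 = 29512/7815 + 30213 = 236144107/7815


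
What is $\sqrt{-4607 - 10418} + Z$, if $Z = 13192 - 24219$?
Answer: $-11027 + 5 i \sqrt{601} \approx -11027.0 + 122.58 i$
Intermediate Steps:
$Z = -11027$ ($Z = 13192 - 24219 = -11027$)
$\sqrt{-4607 - 10418} + Z = \sqrt{-4607 - 10418} - 11027 = \sqrt{-15025} - 11027 = 5 i \sqrt{601} - 11027 = -11027 + 5 i \sqrt{601}$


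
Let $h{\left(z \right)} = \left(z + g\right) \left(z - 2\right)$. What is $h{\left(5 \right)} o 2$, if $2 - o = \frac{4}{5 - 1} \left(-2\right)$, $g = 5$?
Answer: $240$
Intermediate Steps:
$o = 4$ ($o = 2 - \frac{4}{5 - 1} \left(-2\right) = 2 - \frac{4}{4} \left(-2\right) = 2 - 4 \cdot \frac{1}{4} \left(-2\right) = 2 - 1 \left(-2\right) = 2 - -2 = 2 + 2 = 4$)
$h{\left(z \right)} = \left(-2 + z\right) \left(5 + z\right)$ ($h{\left(z \right)} = \left(z + 5\right) \left(z - 2\right) = \left(5 + z\right) \left(-2 + z\right) = \left(-2 + z\right) \left(5 + z\right)$)
$h{\left(5 \right)} o 2 = \left(-10 + 5^{2} + 3 \cdot 5\right) 4 \cdot 2 = \left(-10 + 25 + 15\right) 4 \cdot 2 = 30 \cdot 4 \cdot 2 = 120 \cdot 2 = 240$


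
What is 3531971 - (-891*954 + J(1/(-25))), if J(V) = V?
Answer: 109549626/25 ≈ 4.3820e+6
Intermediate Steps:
3531971 - (-891*954 + J(1/(-25))) = 3531971 - (-891*954 + 1/(-25)) = 3531971 - (-850014 - 1/25) = 3531971 - 1*(-21250351/25) = 3531971 + 21250351/25 = 109549626/25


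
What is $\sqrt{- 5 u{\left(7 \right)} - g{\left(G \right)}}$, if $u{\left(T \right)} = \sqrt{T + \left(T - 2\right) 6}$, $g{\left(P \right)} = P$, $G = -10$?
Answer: $\sqrt{10 - 5 \sqrt{37}} \approx 4.5182 i$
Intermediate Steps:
$u{\left(T \right)} = \sqrt{-12 + 7 T}$ ($u{\left(T \right)} = \sqrt{T + \left(-2 + T\right) 6} = \sqrt{T + \left(-12 + 6 T\right)} = \sqrt{-12 + 7 T}$)
$\sqrt{- 5 u{\left(7 \right)} - g{\left(G \right)}} = \sqrt{- 5 \sqrt{-12 + 7 \cdot 7} - -10} = \sqrt{- 5 \sqrt{-12 + 49} + 10} = \sqrt{- 5 \sqrt{37} + 10} = \sqrt{10 - 5 \sqrt{37}}$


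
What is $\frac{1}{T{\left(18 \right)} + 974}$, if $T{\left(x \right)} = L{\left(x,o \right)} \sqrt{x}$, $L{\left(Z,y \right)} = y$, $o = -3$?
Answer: $\frac{487}{474257} + \frac{9 \sqrt{2}}{948514} \approx 0.0010403$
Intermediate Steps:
$T{\left(x \right)} = - 3 \sqrt{x}$
$\frac{1}{T{\left(18 \right)} + 974} = \frac{1}{- 3 \sqrt{18} + 974} = \frac{1}{- 3 \cdot 3 \sqrt{2} + 974} = \frac{1}{- 9 \sqrt{2} + 974} = \frac{1}{974 - 9 \sqrt{2}}$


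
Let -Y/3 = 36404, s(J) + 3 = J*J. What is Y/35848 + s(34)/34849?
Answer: -941149061/312316738 ≈ -3.0134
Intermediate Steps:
s(J) = -3 + J**2 (s(J) = -3 + J*J = -3 + J**2)
Y = -109212 (Y = -3*36404 = -109212)
Y/35848 + s(34)/34849 = -109212/35848 + (-3 + 34**2)/34849 = -109212*1/35848 + (-3 + 1156)*(1/34849) = -27303/8962 + 1153*(1/34849) = -27303/8962 + 1153/34849 = -941149061/312316738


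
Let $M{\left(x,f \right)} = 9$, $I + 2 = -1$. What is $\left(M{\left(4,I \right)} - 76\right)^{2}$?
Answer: $4489$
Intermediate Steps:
$I = -3$ ($I = -2 - 1 = -3$)
$\left(M{\left(4,I \right)} - 76\right)^{2} = \left(9 - 76\right)^{2} = \left(-67\right)^{2} = 4489$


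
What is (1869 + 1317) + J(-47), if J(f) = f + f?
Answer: 3092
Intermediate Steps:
J(f) = 2*f
(1869 + 1317) + J(-47) = (1869 + 1317) + 2*(-47) = 3186 - 94 = 3092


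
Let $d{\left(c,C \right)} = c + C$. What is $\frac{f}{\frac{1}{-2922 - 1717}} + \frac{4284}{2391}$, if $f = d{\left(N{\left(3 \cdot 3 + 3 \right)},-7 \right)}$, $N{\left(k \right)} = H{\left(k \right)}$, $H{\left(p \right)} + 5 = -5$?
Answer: $\frac{62855239}{797} \approx 78865.0$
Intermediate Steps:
$H{\left(p \right)} = -10$ ($H{\left(p \right)} = -5 - 5 = -10$)
$N{\left(k \right)} = -10$
$d{\left(c,C \right)} = C + c$
$f = -17$ ($f = -7 - 10 = -17$)
$\frac{f}{\frac{1}{-2922 - 1717}} + \frac{4284}{2391} = - \frac{17}{\frac{1}{-2922 - 1717}} + \frac{4284}{2391} = - \frac{17}{\frac{1}{-4639}} + 4284 \cdot \frac{1}{2391} = - \frac{17}{- \frac{1}{4639}} + \frac{1428}{797} = \left(-17\right) \left(-4639\right) + \frac{1428}{797} = 78863 + \frac{1428}{797} = \frac{62855239}{797}$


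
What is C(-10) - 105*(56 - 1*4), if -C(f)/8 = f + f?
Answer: -5300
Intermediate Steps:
C(f) = -16*f (C(f) = -8*(f + f) = -16*f)
C(-10) - 105*(56 - 1*4) = -16*(-10) - 105*(56 - 1*4) = 160 - 105*(56 - 4) = 160 - 105*52 = 160 - 5460 = -5300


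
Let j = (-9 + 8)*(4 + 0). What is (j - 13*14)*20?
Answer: -3720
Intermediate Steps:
j = -4 (j = -1*4 = -4)
(j - 13*14)*20 = (-4 - 13*14)*20 = (-4 - 182)*20 = -186*20 = -3720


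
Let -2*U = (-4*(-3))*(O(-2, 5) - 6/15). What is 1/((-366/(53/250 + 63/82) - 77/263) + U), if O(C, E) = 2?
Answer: -3303280/1265984233 ≈ -0.0026093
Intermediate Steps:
U = -48/5 (U = -(-4*(-3))*(2 - 6/15)/2 = -6*(2 - 6*1/15) = -6*(2 - 2/5) = -6*8/5 = -1/2*96/5 = -48/5 ≈ -9.6000)
1/((-366/(53/250 + 63/82) - 77/263) + U) = 1/((-366/(53/250 + 63/82) - 77/263) - 48/5) = 1/((-366/5024/5125 - 77/263) - 48/5) = 1/((-366*5125/5024 - 77/263) - 48/5) = 1/((-937875/2512 - 77/263) - 48/5) = 1/(-246854549/660656 - 48/5) = 1/(-1265984233/3303280) = -3303280/1265984233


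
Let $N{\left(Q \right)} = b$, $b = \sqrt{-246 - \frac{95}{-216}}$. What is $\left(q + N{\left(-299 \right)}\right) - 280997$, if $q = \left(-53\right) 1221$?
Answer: $-345710 + \frac{i \sqrt{318246}}{36} \approx -3.4571 \cdot 10^{5} + 15.67 i$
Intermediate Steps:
$b = \frac{i \sqrt{318246}}{36}$ ($b = \sqrt{-246 - - \frac{95}{216}} = \sqrt{-246 + \frac{95}{216}} = \sqrt{- \frac{53041}{216}} = \frac{i \sqrt{318246}}{36} \approx 15.67 i$)
$N{\left(Q \right)} = \frac{i \sqrt{318246}}{36}$
$q = -64713$
$\left(q + N{\left(-299 \right)}\right) - 280997 = \left(-64713 + \frac{i \sqrt{318246}}{36}\right) - 280997 = -345710 + \frac{i \sqrt{318246}}{36}$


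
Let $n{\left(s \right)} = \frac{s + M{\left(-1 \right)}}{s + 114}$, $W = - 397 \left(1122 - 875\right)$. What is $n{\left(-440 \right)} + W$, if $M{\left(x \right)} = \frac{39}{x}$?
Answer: $- \frac{31966755}{326} \approx -98058.0$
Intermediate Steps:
$W = -98059$ ($W = \left(-397\right) 247 = -98059$)
$n{\left(s \right)} = \frac{-39 + s}{114 + s}$ ($n{\left(s \right)} = \frac{s + \frac{39}{-1}}{s + 114} = \frac{s + 39 \left(-1\right)}{114 + s} = \frac{s - 39}{114 + s} = \frac{-39 + s}{114 + s}$)
$n{\left(-440 \right)} + W = \frac{-39 - 440}{114 - 440} - 98059 = \frac{1}{-326} \left(-479\right) - 98059 = \left(- \frac{1}{326}\right) \left(-479\right) - 98059 = \frac{479}{326} - 98059 = - \frac{31966755}{326}$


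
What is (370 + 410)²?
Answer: 608400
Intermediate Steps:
(370 + 410)² = 780² = 608400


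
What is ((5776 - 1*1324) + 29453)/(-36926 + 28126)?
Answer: -6781/1760 ≈ -3.8528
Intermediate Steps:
((5776 - 1*1324) + 29453)/(-36926 + 28126) = ((5776 - 1324) + 29453)/(-8800) = (4452 + 29453)*(-1/8800) = 33905*(-1/8800) = -6781/1760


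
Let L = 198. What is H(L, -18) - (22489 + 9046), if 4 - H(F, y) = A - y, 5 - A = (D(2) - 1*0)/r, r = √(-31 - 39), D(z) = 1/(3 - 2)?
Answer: -31554 - I*√70/70 ≈ -31554.0 - 0.11952*I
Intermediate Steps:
D(z) = 1 (D(z) = 1/1 = 1)
r = I*√70 (r = √(-70) = I*√70 ≈ 8.3666*I)
A = 5 + I*√70/70 (A = 5 - (1 - 1*0)/(I*√70) = 5 - (1 + 0)*(-I*√70/70) = 5 - (-I*√70/70) = 5 - (-1)*I*√70/70 = 5 + I*√70/70 ≈ 5.0 + 0.11952*I)
H(F, y) = -1 + y - I*√70/70 (H(F, y) = 4 - ((5 + I*√70/70) - y) = 4 - (5 - y + I*√70/70) = 4 + (-5 + y - I*√70/70) = -1 + y - I*√70/70)
H(L, -18) - (22489 + 9046) = (-1 - 18 - I*√70/70) - (22489 + 9046) = (-19 - I*√70/70) - 1*31535 = (-19 - I*√70/70) - 31535 = -31554 - I*√70/70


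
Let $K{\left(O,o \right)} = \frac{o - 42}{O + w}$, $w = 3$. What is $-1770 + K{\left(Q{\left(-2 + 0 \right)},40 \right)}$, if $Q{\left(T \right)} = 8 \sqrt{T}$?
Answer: $\frac{16 \left(- 885 \sqrt{2} + 332 i\right)}{- 3 i + 8 \sqrt{2}} \approx -1770.0 + 0.16516 i$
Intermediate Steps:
$K{\left(O,o \right)} = \frac{-42 + o}{3 + O}$ ($K{\left(O,o \right)} = \frac{o - 42}{O + 3} = \frac{-42 + o}{3 + O}$)
$-1770 + K{\left(Q{\left(-2 + 0 \right)},40 \right)} = -1770 + \frac{-42 + 40}{3 + 8 \sqrt{-2 + 0}} = -1770 + \frac{1}{3 + 8 \sqrt{-2}} \left(-2\right) = -1770 + \frac{1}{3 + 8 i \sqrt{2}} \left(-2\right) = -1770 - \frac{2}{3 + 8 i \sqrt{2}}$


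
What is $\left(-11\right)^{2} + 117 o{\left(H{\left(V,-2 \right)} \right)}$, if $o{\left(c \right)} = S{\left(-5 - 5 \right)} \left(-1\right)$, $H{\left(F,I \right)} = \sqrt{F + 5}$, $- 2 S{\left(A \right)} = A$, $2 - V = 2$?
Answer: $-464$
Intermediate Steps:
$V = 0$ ($V = 2 - 2 = 0$)
$S{\left(A \right)} = - \frac{A}{2}$
$H{\left(F,I \right)} = \sqrt{5 + F}$
$o{\left(c \right)} = -5$ ($o{\left(c \right)} = - \frac{-5 - 5}{2} \left(-1\right) = \left(- \frac{1}{2}\right) \left(-10\right) \left(-1\right) = 5 \left(-1\right) = -5$)
$\left(-11\right)^{2} + 117 o{\left(H{\left(V,-2 \right)} \right)} = \left(-11\right)^{2} + 117 \left(-5\right) = 121 - 585 = -464$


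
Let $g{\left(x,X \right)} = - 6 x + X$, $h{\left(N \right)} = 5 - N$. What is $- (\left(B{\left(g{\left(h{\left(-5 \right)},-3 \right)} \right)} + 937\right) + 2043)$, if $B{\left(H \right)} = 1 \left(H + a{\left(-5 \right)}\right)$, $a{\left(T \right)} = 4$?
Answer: $-2921$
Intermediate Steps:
$g{\left(x,X \right)} = X - 6 x$
$B{\left(H \right)} = 4 + H$ ($B{\left(H \right)} = 1 \left(H + 4\right) = 1 \left(4 + H\right) = 4 + H$)
$- (\left(B{\left(g{\left(h{\left(-5 \right)},-3 \right)} \right)} + 937\right) + 2043) = - (\left(\left(4 - \left(3 + 6 \left(5 - -5\right)\right)\right) + 937\right) + 2043) = - (\left(\left(4 - \left(3 + 6 \left(5 + 5\right)\right)\right) + 937\right) + 2043) = - (\left(\left(4 - 63\right) + 937\right) + 2043) = - (\left(-59 + 937\right) + 2043) = - (878 + 2043) = \left(-1\right) 2921 = -2921$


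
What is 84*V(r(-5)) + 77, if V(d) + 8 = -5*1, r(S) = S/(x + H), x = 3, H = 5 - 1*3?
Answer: -1015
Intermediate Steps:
H = 2 (H = 5 - 3 = 2)
r(S) = S/5 (r(S) = S/(3 + 2) = S/5)
V(d) = -13 (V(d) = -8 - 5*1 = -8 - 5 = -13)
84*V(r(-5)) + 77 = 84*(-13) + 77 = -1092 + 77 = -1015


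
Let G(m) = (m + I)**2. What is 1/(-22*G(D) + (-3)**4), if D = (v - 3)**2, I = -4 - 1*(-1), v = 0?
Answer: -1/711 ≈ -0.0014065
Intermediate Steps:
I = -3 (I = -4 + 1 = -3)
D = 9 (D = (0 - 3)**2 = (-3)**2 = 9)
G(m) = (-3 + m)**2 (G(m) = (m - 3)**2 = (-3 + m)**2)
1/(-22*G(D) + (-3)**4) = 1/(-22*(-3 + 9)**2 + (-3)**4) = 1/(-22*6**2 + 81) = 1/(-22*36 + 81) = 1/(-792 + 81) = 1/(-711) = -1/711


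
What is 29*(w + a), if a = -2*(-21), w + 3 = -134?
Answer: -2755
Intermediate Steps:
w = -137 (w = -3 - 134 = -137)
a = 42
29*(w + a) = 29*(-137 + 42) = 29*(-95) = -2755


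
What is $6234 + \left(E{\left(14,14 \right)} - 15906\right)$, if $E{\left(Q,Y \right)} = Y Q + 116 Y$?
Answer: $-7852$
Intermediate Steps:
$E{\left(Q,Y \right)} = 116 Y + Q Y$ ($E{\left(Q,Y \right)} = Q Y + 116 Y = 116 Y + Q Y$)
$6234 + \left(E{\left(14,14 \right)} - 15906\right) = 6234 - \left(15906 - 14 \left(116 + 14\right)\right) = 6234 + \left(14 \cdot 130 - 15906\right) = 6234 + \left(1820 - 15906\right) = 6234 - 14086 = -7852$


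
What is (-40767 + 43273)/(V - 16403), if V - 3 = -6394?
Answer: -1253/11397 ≈ -0.10994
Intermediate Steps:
V = -6391 (V = 3 - 6394 = -6391)
(-40767 + 43273)/(V - 16403) = (-40767 + 43273)/(-6391 - 16403) = 2506/(-22794) = 2506*(-1/22794) = -1253/11397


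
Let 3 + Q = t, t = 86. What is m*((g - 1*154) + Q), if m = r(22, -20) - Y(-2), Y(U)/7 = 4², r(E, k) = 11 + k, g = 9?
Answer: 7502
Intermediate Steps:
Y(U) = 112 (Y(U) = 7*4² = 7*16 = 112)
Q = 83 (Q = -3 + 86 = 83)
m = -121 (m = (11 - 20) - 1*112 = -9 - 112 = -121)
m*((g - 1*154) + Q) = -121*((9 - 1*154) + 83) = -121*((9 - 154) + 83) = -121*(-145 + 83) = -121*(-62) = 7502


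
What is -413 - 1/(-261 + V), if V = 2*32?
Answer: -81360/197 ≈ -413.00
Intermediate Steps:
V = 64
-413 - 1/(-261 + V) = -413 - 1/(-261 + 64) = -413 - 1/(-197) = -413 - 1*(-1/197) = -413 + 1/197 = -81360/197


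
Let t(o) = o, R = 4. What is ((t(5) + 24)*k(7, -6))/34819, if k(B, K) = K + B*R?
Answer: 638/34819 ≈ 0.018323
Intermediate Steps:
k(B, K) = K + 4*B (k(B, K) = K + B*4 = K + 4*B)
((t(5) + 24)*k(7, -6))/34819 = ((5 + 24)*(-6 + 4*7))/34819 = (29*(-6 + 28))*(1/34819) = (29*22)*(1/34819) = 638*(1/34819) = 638/34819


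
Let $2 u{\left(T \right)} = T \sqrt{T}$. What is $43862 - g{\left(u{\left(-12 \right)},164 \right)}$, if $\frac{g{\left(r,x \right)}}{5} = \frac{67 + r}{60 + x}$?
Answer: $\frac{9824753}{224} + \frac{15 i \sqrt{3}}{56} \approx 43861.0 + 0.46394 i$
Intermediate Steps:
$u{\left(T \right)} = \frac{T^{\frac{3}{2}}}{2}$ ($u{\left(T \right)} = \frac{T \sqrt{T}}{2} = \frac{T^{\frac{3}{2}}}{2}$)
$g{\left(r,x \right)} = \frac{5 \left(67 + r\right)}{60 + x}$ ($g{\left(r,x \right)} = 5 \frac{67 + r}{60 + x} = \frac{5 \left(67 + r\right)}{60 + x}$)
$43862 - g{\left(u{\left(-12 \right)},164 \right)} = 43862 - \frac{5 \left(67 + \frac{\left(-12\right)^{\frac{3}{2}}}{2}\right)}{60 + 164} = 43862 - \frac{5 \left(67 + \frac{\left(-24\right) i \sqrt{3}}{2}\right)}{224} = 43862 - 5 \cdot \frac{1}{224} \left(67 - 12 i \sqrt{3}\right) = 43862 - \left(\frac{335}{224} - \frac{15 i \sqrt{3}}{56}\right) = \frac{9824753}{224} + \frac{15 i \sqrt{3}}{56}$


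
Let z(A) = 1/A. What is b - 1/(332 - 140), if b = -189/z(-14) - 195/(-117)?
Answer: 508351/192 ≈ 2647.7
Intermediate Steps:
b = 7943/3 (b = -189/(1/(-14)) - 195/(-117) = -189/(-1/14) - 195*(-1/117) = -189*(-14) + 5/3 = 2646 + 5/3 = 7943/3 ≈ 2647.7)
b - 1/(332 - 140) = 7943/3 - 1/(332 - 140) = 7943/3 - 1/192 = 508351/192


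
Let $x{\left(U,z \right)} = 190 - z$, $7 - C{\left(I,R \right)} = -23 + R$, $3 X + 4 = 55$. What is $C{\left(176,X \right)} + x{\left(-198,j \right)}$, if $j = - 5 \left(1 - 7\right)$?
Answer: $173$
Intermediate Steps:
$X = 17$ ($X = - \frac{4}{3} + \frac{1}{3} \cdot 55 = - \frac{4}{3} + \frac{55}{3} = 17$)
$C{\left(I,R \right)} = 30 - R$ ($C{\left(I,R \right)} = 7 - \left(-23 + R\right) = 30 - R$)
$j = 30$ ($j = \left(-5\right) \left(-6\right) = 30$)
$C{\left(176,X \right)} + x{\left(-198,j \right)} = \left(30 - 17\right) + \left(190 - 30\right) = 13 + 160 = 173$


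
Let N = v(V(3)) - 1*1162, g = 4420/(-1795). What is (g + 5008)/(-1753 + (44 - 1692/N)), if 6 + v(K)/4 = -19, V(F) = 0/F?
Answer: -1133899428/386834347 ≈ -2.9312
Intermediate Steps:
g = -884/359 (g = 4420*(-1/1795) = -884/359 ≈ -2.4624)
V(F) = 0
v(K) = -100 (v(K) = -24 + 4*(-19) = -24 - 76 = -100)
N = -1262 (N = -100 - 1*1162 = -100 - 1162 = -1262)
(g + 5008)/(-1753 + (44 - 1692/N)) = (-884/359 + 5008)/(-1753 + (44 - 1692/(-1262))) = 1796988/(359*(-1753 + (44 - 1692*(-1/1262)))) = 1796988/(359*(-1753 + (44 + 846/631))) = 1796988/(359*(-1753 + 28610/631)) = 1796988/(359*(-1077533/631)) = (1796988/359)*(-631/1077533) = -1133899428/386834347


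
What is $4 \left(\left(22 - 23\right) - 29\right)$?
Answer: $-120$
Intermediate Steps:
$4 \left(\left(22 - 23\right) - 29\right) = 4 \left(-1 - 29\right) = 4 \left(-30\right) = -120$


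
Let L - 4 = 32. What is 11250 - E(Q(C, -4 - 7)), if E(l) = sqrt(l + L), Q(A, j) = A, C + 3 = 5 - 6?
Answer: 11250 - 4*sqrt(2) ≈ 11244.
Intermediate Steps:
L = 36 (L = 4 + 32 = 36)
C = -4 (C = -3 + (5 - 6) = -3 - 1 = -4)
E(l) = sqrt(36 + l) (E(l) = sqrt(l + 36) = sqrt(36 + l))
11250 - E(Q(C, -4 - 7)) = 11250 - sqrt(36 - 4) = 11250 - sqrt(32) = 11250 - 4*sqrt(2)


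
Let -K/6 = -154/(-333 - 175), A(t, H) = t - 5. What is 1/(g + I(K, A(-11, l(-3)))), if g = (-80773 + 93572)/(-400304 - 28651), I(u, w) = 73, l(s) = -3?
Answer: 428955/31300916 ≈ 0.013704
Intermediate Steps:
A(t, H) = -5 + t
K = -231/127 (K = -(-924)/(-333 - 175) = -(-924)/(-508) = -(-924)*(-1)/508 = -6*77/254 = -231/127 ≈ -1.8189)
g = -12799/428955 (g = 12799/(-428955) = 12799*(-1/428955) = -12799/428955 ≈ -0.029838)
1/(g + I(K, A(-11, l(-3)))) = 1/(-12799/428955 + 73) = 1/(31300916/428955) = 428955/31300916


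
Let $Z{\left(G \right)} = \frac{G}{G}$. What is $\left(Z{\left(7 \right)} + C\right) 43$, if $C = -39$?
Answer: $-1634$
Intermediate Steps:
$Z{\left(G \right)} = 1$
$\left(Z{\left(7 \right)} + C\right) 43 = \left(1 - 39\right) 43 = \left(-38\right) 43 = -1634$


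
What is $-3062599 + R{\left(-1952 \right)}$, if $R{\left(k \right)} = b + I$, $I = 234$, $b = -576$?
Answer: $-3062941$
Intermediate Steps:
$R{\left(k \right)} = -342$ ($R{\left(k \right)} = -576 + 234 = -342$)
$-3062599 + R{\left(-1952 \right)} = -3062599 - 342 = -3062941$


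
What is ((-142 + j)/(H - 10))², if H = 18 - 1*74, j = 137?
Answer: 25/4356 ≈ 0.0057392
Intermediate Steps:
H = -56 (H = 18 - 74 = -56)
((-142 + j)/(H - 10))² = ((-142 + 137)/(-56 - 10))² = (-5/(-66))² = (-5*(-1/66))² = (5/66)² = 25/4356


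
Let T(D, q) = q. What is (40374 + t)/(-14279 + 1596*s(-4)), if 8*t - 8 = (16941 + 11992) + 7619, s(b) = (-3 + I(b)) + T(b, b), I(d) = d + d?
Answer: -44944/38219 ≈ -1.1760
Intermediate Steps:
I(d) = 2*d
s(b) = -3 + 3*b (s(b) = (-3 + 2*b) + b = -3 + 3*b)
t = 4570 (t = 1 + ((16941 + 11992) + 7619)/8 = 1 + (28933 + 7619)/8 = 1 + (⅛)*36552 = 1 + 4569 = 4570)
(40374 + t)/(-14279 + 1596*s(-4)) = (40374 + 4570)/(-14279 + 1596*(-3 + 3*(-4))) = 44944/(-14279 + 1596*(-3 - 12)) = 44944/(-14279 + 1596*(-15)) = 44944/(-14279 - 23940) = 44944/(-38219) = 44944*(-1/38219) = -44944/38219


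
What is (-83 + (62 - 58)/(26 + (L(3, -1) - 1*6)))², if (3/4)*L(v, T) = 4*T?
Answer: 828100/121 ≈ 6843.8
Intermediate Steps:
L(v, T) = 16*T/3 (L(v, T) = 4*(4*T)/3 = 16*T/3)
(-83 + (62 - 58)/(26 + (L(3, -1) - 1*6)))² = (-83 + (62 - 58)/(26 + ((16/3)*(-1) - 1*6)))² = (-83 + 4/(26 + (-16/3 - 6)))² = (-83 + 4/(26 - 34/3))² = (-83 + 4/(44/3))² = (-83 + 4*(3/44))² = (-83 + 3/11)² = (-910/11)² = 828100/121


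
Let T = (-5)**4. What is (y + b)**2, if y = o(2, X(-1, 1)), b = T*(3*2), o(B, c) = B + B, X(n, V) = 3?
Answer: 14092516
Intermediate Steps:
T = 625
o(B, c) = 2*B
b = 3750 (b = 625*(3*2) = 625*6 = 3750)
y = 4 (y = 2*2 = 4)
(y + b)**2 = (4 + 3750)**2 = 3754**2 = 14092516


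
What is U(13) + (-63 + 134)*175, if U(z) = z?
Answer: 12438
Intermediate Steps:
U(13) + (-63 + 134)*175 = 13 + (-63 + 134)*175 = 13 + 71*175 = 13 + 12425 = 12438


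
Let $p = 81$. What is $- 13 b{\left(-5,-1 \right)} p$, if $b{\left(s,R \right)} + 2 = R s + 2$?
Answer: $-5265$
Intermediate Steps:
$b{\left(s,R \right)} = R s$ ($b{\left(s,R \right)} = -2 + \left(R s + 2\right) = -2 + \left(2 + R s\right) = R s$)
$- 13 b{\left(-5,-1 \right)} p = - 13 \left(\left(-1\right) \left(-5\right)\right) 81 = \left(-13\right) 5 \cdot 81 = \left(-65\right) 81 = -5265$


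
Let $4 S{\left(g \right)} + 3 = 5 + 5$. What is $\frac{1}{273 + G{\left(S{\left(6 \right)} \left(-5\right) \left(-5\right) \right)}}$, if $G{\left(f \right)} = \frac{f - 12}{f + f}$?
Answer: $\frac{350}{95677} \approx 0.0036581$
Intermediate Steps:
$S{\left(g \right)} = \frac{7}{4}$ ($S{\left(g \right)} = - \frac{3}{4} + \frac{5 + 5}{4} = - \frac{3}{4} + \frac{1}{4} \cdot 10 = - \frac{3}{4} + \frac{5}{2} = \frac{7}{4}$)
$G{\left(f \right)} = \frac{-12 + f}{2 f}$
$\frac{1}{273 + G{\left(S{\left(6 \right)} \left(-5\right) \left(-5\right) \right)}} = \frac{1}{273 + \frac{-12 + \frac{7}{4} \left(-5\right) \left(-5\right)}{2 \cdot \frac{7}{4} \left(-5\right) \left(-5\right)}} = \frac{1}{273 + \frac{-12 - - \frac{175}{4}}{2 \left(\left(- \frac{35}{4}\right) \left(-5\right)\right)}} = \frac{1}{273 + \frac{-12 + \frac{175}{4}}{2 \cdot \frac{175}{4}}} = \frac{1}{273 + \frac{1}{2} \cdot \frac{4}{175} \cdot \frac{127}{4}} = \frac{1}{273 + \frac{127}{350}} = \frac{1}{\frac{95677}{350}} = \frac{350}{95677}$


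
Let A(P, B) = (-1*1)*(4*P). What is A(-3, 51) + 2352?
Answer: 2364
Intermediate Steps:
A(P, B) = -4*P
A(-3, 51) + 2352 = -4*(-3) + 2352 = 12 + 2352 = 2364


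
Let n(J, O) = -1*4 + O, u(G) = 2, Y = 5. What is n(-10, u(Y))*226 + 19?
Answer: -433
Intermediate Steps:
n(J, O) = -4 + O
n(-10, u(Y))*226 + 19 = (-4 + 2)*226 + 19 = -2*226 + 19 = -452 + 19 = -433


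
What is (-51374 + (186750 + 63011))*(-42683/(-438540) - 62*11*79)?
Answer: -1562470581233373/146180 ≈ -1.0689e+10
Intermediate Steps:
(-51374 + (186750 + 63011))*(-42683/(-438540) - 62*11*79) = (-51374 + 249761)*(-42683*(-1/438540) - 682*79) = 198387*(42683/438540 - 53878) = 198387*(-23627615437/438540) = -1562470581233373/146180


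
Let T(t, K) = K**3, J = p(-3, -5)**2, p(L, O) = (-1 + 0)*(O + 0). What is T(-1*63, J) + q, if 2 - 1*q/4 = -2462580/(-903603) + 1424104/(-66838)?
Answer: 158107371428075/10065836219 ≈ 15707.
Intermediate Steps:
q = 828680506200/10065836219 (q = 8 - 4*(-2462580/(-903603) + 1424104/(-66838)) = 8 - 4*(-2462580*(-1/903603) + 1424104*(-1/66838)) = 8 - 4*(820860/301201 - 712052/33419) = 8 - 4*(-187038454112/10065836219) = 8 + 748153816448/10065836219 = 828680506200/10065836219 ≈ 82.326)
p(L, O) = -O
J = 25 (J = (-1*(-5))**2 = 5**2 = 25)
T(-1*63, J) + q = 25**3 + 828680506200/10065836219 = 15625 + 828680506200/10065836219 = 158107371428075/10065836219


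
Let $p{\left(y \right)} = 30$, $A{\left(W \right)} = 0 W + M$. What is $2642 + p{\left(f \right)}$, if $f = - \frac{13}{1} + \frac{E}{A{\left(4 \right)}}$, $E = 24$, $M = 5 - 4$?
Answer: $2672$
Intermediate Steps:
$M = 1$
$A{\left(W \right)} = 1$ ($A{\left(W \right)} = 0 W + 1 = 0 + 1 = 1$)
$f = 11$ ($f = - \frac{13}{1} + \frac{24}{1} = \left(-13\right) 1 + 24 \cdot 1 = -13 + 24 = 11$)
$2642 + p{\left(f \right)} = 2642 + 30 = 2672$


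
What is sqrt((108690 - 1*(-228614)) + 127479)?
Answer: sqrt(464783) ≈ 681.75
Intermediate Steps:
sqrt((108690 - 1*(-228614)) + 127479) = sqrt((108690 + 228614) + 127479) = sqrt(337304 + 127479) = sqrt(464783)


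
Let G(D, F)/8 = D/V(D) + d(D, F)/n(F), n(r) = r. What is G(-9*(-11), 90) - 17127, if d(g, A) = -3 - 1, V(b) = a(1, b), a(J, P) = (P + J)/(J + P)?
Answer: -735091/45 ≈ -16335.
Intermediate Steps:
a(J, P) = 1 (a(J, P) = (J + P)/(J + P) = 1)
V(b) = 1
d(g, A) = -4
G(D, F) = -32/F + 8*D (G(D, F) = 8*(D/1 - 4/F) = 8*(D*1 - 4/F) = 8*(D - 4/F) = -32/F + 8*D)
G(-9*(-11), 90) - 17127 = (-32/90 + 8*(-9*(-11))) - 17127 = (-32*1/90 + 8*99) - 17127 = (-16/45 + 792) - 17127 = 35624/45 - 17127 = -735091/45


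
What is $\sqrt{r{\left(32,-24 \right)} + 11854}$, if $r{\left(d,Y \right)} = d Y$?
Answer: $\sqrt{11086} \approx 105.29$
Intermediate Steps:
$r{\left(d,Y \right)} = Y d$
$\sqrt{r{\left(32,-24 \right)} + 11854} = \sqrt{\left(-24\right) 32 + 11854} = \sqrt{-768 + 11854} = \sqrt{11086}$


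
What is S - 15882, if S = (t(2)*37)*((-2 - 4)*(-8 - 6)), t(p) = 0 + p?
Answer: -9666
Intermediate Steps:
t(p) = p
S = 6216 (S = (2*37)*((-2 - 4)*(-8 - 6)) = 74*(-6*(-14)) = 74*84 = 6216)
S - 15882 = 6216 - 15882 = -9666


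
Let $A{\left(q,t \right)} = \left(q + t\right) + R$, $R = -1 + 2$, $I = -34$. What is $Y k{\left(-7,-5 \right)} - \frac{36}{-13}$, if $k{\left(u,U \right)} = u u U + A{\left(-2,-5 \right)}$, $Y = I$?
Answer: $\frac{110978}{13} \approx 8536.8$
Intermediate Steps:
$R = 1$
$A{\left(q,t \right)} = 1 + q + t$ ($A{\left(q,t \right)} = \left(q + t\right) + 1 = 1 + q + t$)
$Y = -34$
$k{\left(u,U \right)} = -6 + U u^{2}$ ($k{\left(u,U \right)} = u u U - 6 = u^{2} U - 6 = U u^{2} - 6 = -6 + U u^{2}$)
$Y k{\left(-7,-5 \right)} - \frac{36}{-13} = - 34 \left(-6 - 5 \left(-7\right)^{2}\right) - \frac{36}{-13} = - 34 \left(-6 - 245\right) - - \frac{36}{13} = - 34 \left(-6 - 245\right) + \frac{36}{13} = \left(-34\right) \left(-251\right) + \frac{36}{13} = 8534 + \frac{36}{13} = \frac{110978}{13}$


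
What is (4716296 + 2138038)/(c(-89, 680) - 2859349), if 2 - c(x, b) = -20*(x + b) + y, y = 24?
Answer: -6854334/2847551 ≈ -2.4071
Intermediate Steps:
c(x, b) = -22 + 20*b + 20*x (c(x, b) = 2 - (-20*(x + b) + 24) = 2 - (-20*(b + x) + 24) = 2 - ((-20*b - 20*x) + 24) = 2 - (24 - 20*b - 20*x) = 2 + (-24 + 20*b + 20*x) = -22 + 20*b + 20*x)
(4716296 + 2138038)/(c(-89, 680) - 2859349) = (4716296 + 2138038)/((-22 + 20*680 + 20*(-89)) - 2859349) = 6854334/((-22 + 13600 - 1780) - 2859349) = 6854334/(11798 - 2859349) = 6854334/(-2847551) = 6854334*(-1/2847551) = -6854334/2847551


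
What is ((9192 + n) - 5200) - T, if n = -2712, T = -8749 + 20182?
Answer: -10153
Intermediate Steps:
T = 11433
((9192 + n) - 5200) - T = ((9192 - 2712) - 5200) - 1*11433 = (6480 - 5200) - 11433 = 1280 - 11433 = -10153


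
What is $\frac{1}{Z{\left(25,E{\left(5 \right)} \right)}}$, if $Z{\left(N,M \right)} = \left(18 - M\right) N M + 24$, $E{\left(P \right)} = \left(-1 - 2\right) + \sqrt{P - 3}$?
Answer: $- \frac{1601}{1843201} - \frac{600 \sqrt{2}}{1843201} \approx -0.001329$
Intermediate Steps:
$E{\left(P \right)} = -3 + \sqrt{-3 + P}$
$Z{\left(N,M \right)} = 24 + M N \left(18 - M\right)$ ($Z{\left(N,M \right)} = N \left(18 - M\right) M + 24 = M N \left(18 - M\right) + 24 = 24 + M N \left(18 - M\right)$)
$\frac{1}{Z{\left(25,E{\left(5 \right)} \right)}} = \frac{1}{24 - 25 \left(-3 + \sqrt{-3 + 5}\right)^{2} + 18 \left(-3 + \sqrt{-3 + 5}\right) 25} = \frac{1}{24 - 25 \left(-3 + \sqrt{2}\right)^{2} + 18 \left(-3 + \sqrt{2}\right) 25} = \frac{1}{24 - 25 \left(-3 + \sqrt{2}\right)^{2} - \left(1350 - 450 \sqrt{2}\right)} = \frac{1}{-1326 - 25 \left(-3 + \sqrt{2}\right)^{2} + 450 \sqrt{2}}$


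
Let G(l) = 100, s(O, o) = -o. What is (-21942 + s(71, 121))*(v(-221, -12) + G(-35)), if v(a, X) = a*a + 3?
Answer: -1079851472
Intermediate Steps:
v(a, X) = 3 + a² (v(a, X) = a² + 3 = 3 + a²)
(-21942 + s(71, 121))*(v(-221, -12) + G(-35)) = (-21942 - 1*121)*((3 + (-221)²) + 100) = (-21942 - 121)*((3 + 48841) + 100) = -22063*(48844 + 100) = -22063*48944 = -1079851472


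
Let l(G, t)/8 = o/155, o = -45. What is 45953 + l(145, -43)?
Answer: 1424471/31 ≈ 45951.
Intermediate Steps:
l(G, t) = -72/31 (l(G, t) = 8*(-45/155) = 8*(-45*1/155) = 8*(-9/31) = -72/31)
45953 + l(145, -43) = 45953 - 72/31 = 1424471/31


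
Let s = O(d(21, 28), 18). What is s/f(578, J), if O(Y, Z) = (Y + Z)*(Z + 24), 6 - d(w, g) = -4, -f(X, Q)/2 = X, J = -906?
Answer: -294/289 ≈ -1.0173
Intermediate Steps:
f(X, Q) = -2*X
d(w, g) = 10 (d(w, g) = 6 - 1*(-4) = 6 + 4 = 10)
O(Y, Z) = (24 + Z)*(Y + Z) (O(Y, Z) = (Y + Z)*(24 + Z) = (24 + Z)*(Y + Z))
s = 1176 (s = 18² + 24*10 + 24*18 + 10*18 = 324 + 240 + 432 + 180 = 1176)
s/f(578, J) = 1176/((-2*578)) = 1176/(-1156) = 1176*(-1/1156) = -294/289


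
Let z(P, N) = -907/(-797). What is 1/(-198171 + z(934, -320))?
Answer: -797/157941380 ≈ -5.0462e-6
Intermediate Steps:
z(P, N) = 907/797 (z(P, N) = -907*(-1/797) = 907/797)
1/(-198171 + z(934, -320)) = 1/(-198171 + 907/797) = 1/(-157941380/797) = -797/157941380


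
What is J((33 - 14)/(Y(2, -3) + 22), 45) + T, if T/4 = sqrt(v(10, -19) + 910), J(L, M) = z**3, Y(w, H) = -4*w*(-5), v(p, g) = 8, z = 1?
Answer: 1 + 12*sqrt(102) ≈ 122.19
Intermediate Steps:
Y(w, H) = 20*w
J(L, M) = 1 (J(L, M) = 1**3 = 1)
T = 12*sqrt(102) (T = 4*sqrt(8 + 910) = 4*sqrt(918) = 4*(3*sqrt(102)) = 12*sqrt(102) ≈ 121.19)
J((33 - 14)/(Y(2, -3) + 22), 45) + T = 1 + 12*sqrt(102)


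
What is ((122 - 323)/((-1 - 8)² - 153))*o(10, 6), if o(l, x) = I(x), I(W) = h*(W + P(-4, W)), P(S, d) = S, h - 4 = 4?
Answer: 134/3 ≈ 44.667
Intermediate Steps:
h = 8 (h = 4 + 4 = 8)
I(W) = -32 + 8*W (I(W) = 8*(W - 4) = 8*(-4 + W) = -32 + 8*W)
o(l, x) = -32 + 8*x
((122 - 323)/((-1 - 8)² - 153))*o(10, 6) = ((122 - 323)/((-1 - 8)² - 153))*(-32 + 8*6) = (-201/((-9)² - 153))*(-32 + 48) = -201/(81 - 153)*16 = -201/(-72)*16 = -201*(-1/72)*16 = (67/24)*16 = 134/3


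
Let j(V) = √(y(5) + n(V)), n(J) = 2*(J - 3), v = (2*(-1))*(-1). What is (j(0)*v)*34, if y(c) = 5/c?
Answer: 68*I*√5 ≈ 152.05*I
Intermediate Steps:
v = 2 (v = -2*(-1) = 2)
n(J) = -6 + 2*J (n(J) = 2*(-3 + J) = -6 + 2*J)
j(V) = √(-5 + 2*V) (j(V) = √(5/5 + (-6 + 2*V)) = √(5*(⅕) + (-6 + 2*V)) = √(1 + (-6 + 2*V)) = √(-5 + 2*V))
(j(0)*v)*34 = (√(-5 + 2*0)*2)*34 = (√(-5 + 0)*2)*34 = (√(-5)*2)*34 = ((I*√5)*2)*34 = (2*I*√5)*34 = 68*I*√5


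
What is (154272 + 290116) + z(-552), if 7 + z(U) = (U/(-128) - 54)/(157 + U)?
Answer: 561697743/1264 ≈ 4.4438e+5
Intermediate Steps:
z(U) = -7 + (-54 - U/128)/(157 + U) (z(U) = -7 + (U/(-128) - 54)/(157 + U) = -7 + (U*(-1/128) - 54)/(157 + U) = -7 + (-U/128 - 54)/(157 + U) = -7 + (-54 - U/128)/(157 + U))
(154272 + 290116) + z(-552) = (154272 + 290116) + (-147584 - 897*(-552))/(128*(157 - 552)) = 444388 + (1/128)*(-147584 + 495144)/(-395) = 444388 + (1/128)*(-1/395)*347560 = 444388 - 8689/1264 = 561697743/1264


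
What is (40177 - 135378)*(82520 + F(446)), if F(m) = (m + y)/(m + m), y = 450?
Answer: -1751906318984/223 ≈ -7.8561e+9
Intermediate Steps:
F(m) = (450 + m)/(2*m) (F(m) = (m + 450)/(m + m) = (450 + m)/((2*m)) = (450 + m)*(1/(2*m)) = (450 + m)/(2*m))
(40177 - 135378)*(82520 + F(446)) = (40177 - 135378)*(82520 + (½)*(450 + 446)/446) = -95201*(82520 + (½)*(1/446)*896) = -95201*(82520 + 224/223) = -95201*18402184/223 = -1751906318984/223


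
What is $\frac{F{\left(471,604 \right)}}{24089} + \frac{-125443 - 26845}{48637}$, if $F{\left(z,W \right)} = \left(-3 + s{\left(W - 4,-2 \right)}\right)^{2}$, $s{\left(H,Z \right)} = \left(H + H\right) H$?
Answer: $\frac{87242930865509}{4054037} \approx 2.152 \cdot 10^{7}$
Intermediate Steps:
$s{\left(H,Z \right)} = 2 H^{2}$ ($s{\left(H,Z \right)} = 2 H H = 2 H^{2}$)
$F{\left(z,W \right)} = \left(-3 + 2 \left(-4 + W\right)^{2}\right)^{2}$ ($F{\left(z,W \right)} = \left(-3 + 2 \left(W - 4\right)^{2}\right)^{2} = \left(-3 + 2 \left(-4 + W\right)^{2}\right)^{2}$)
$\frac{F{\left(471,604 \right)}}{24089} + \frac{-125443 - 26845}{48637} = \frac{\left(-3 + 2 \left(-4 + 604\right)^{2}\right)^{2}}{24089} + \frac{-125443 - 26845}{48637} = \left(-3 + 2 \cdot 600^{2}\right)^{2} \cdot \frac{1}{24089} - \frac{152288}{48637} = \left(-3 + 2 \cdot 360000\right)^{2} \cdot \frac{1}{24089} - \frac{152288}{48637} = \left(-3 + 720000\right)^{2} \cdot \frac{1}{24089} - \frac{152288}{48637} = 719997^{2} \cdot \frac{1}{24089} - \frac{152288}{48637} = 518395680009 \cdot \frac{1}{24089} - \frac{152288}{48637} = \frac{518395680009}{24089} - \frac{152288}{48637} = \frac{87242930865509}{4054037}$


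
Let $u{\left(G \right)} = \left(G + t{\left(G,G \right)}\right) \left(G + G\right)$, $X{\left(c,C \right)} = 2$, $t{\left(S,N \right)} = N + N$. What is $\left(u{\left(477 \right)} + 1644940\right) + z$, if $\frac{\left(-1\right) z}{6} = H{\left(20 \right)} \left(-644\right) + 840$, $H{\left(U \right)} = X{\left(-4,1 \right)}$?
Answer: $3012802$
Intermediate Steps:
$t{\left(S,N \right)} = 2 N$
$H{\left(U \right)} = 2$
$z = 2688$ ($z = - 6 \left(2 \left(-644\right) + 840\right) = - 6 \left(-1288 + 840\right) = \left(-6\right) \left(-448\right) = 2688$)
$u{\left(G \right)} = 6 G^{2}$ ($u{\left(G \right)} = \left(G + 2 G\right) \left(G + G\right) = 3 G 2 G = 6 G^{2}$)
$\left(u{\left(477 \right)} + 1644940\right) + z = \left(6 \cdot 477^{2} + 1644940\right) + 2688 = \left(6 \cdot 227529 + 1644940\right) + 2688 = \left(1365174 + 1644940\right) + 2688 = 3010114 + 2688 = 3012802$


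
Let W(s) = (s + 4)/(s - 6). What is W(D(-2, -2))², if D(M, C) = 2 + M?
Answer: 4/9 ≈ 0.44444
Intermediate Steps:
W(s) = (4 + s)/(-6 + s)
W(D(-2, -2))² = ((4 + (2 - 2))/(-6 + (2 - 2)))² = ((4 + 0)/(-6 + 0))² = (4/(-6))² = (-⅙*4)² = (-⅔)² = 4/9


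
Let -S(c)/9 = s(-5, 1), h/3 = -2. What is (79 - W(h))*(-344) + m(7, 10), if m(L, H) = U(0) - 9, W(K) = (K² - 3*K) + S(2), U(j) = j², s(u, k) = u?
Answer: 6871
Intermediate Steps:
h = -6 (h = 3*(-2) = -6)
S(c) = 45 (S(c) = -9*(-5) = 45)
W(K) = 45 + K² - 3*K (W(K) = (K² - 3*K) + 45 = 45 + K² - 3*K)
m(L, H) = -9 (m(L, H) = 0² - 9 = 0 - 9 = -9)
(79 - W(h))*(-344) + m(7, 10) = (79 - (45 + (-6)² - 3*(-6)))*(-344) - 9 = (79 - (45 + 36 + 18))*(-344) - 9 = (79 - 1*99)*(-344) - 9 = (79 - 99)*(-344) - 9 = -20*(-344) - 9 = 6880 - 9 = 6871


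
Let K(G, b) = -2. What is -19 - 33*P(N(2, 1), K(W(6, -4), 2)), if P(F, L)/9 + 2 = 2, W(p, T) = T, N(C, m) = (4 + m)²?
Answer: -19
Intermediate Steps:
P(F, L) = 0 (P(F, L) = -18 + 9*2 = -18 + 18 = 0)
-19 - 33*P(N(2, 1), K(W(6, -4), 2)) = -19 - 33*0 = -19 + 0 = -19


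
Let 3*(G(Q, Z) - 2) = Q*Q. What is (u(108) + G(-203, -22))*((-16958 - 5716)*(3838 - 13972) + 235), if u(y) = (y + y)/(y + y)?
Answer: 9471012315118/3 ≈ 3.1570e+12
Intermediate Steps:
u(y) = 1 (u(y) = (2*y)/((2*y)) = (2*y)*(1/(2*y)) = 1)
G(Q, Z) = 2 + Q²/3 (G(Q, Z) = 2 + (Q*Q)/3 = 2 + Q²/3)
(u(108) + G(-203, -22))*((-16958 - 5716)*(3838 - 13972) + 235) = (1 + (2 + (⅓)*(-203)²))*((-16958 - 5716)*(3838 - 13972) + 235) = (1 + (2 + (⅓)*41209))*(-22674*(-10134) + 235) = (1 + (2 + 41209/3))*(229778316 + 235) = (1 + 41215/3)*229778551 = (41218/3)*229778551 = 9471012315118/3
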